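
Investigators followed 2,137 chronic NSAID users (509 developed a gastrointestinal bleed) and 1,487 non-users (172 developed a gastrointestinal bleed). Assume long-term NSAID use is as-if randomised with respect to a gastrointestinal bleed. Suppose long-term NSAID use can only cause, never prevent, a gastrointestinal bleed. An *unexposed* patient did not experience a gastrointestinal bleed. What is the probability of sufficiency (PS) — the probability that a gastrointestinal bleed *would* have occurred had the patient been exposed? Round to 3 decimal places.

p₁ = P(outcome | exposed) = 509/2137 = 0.23818
p₀ = P(outcome | unexposed) = 172/1487 = 0.11567
Under exogeneity and monotonicity, PS = (p₁ − p₀) / (1 − p₀).
PS = (0.23818 − 0.11567) / (1 − 0.11567) = 0.12252 / 0.88433 ≈ 0.1385

PS ≈ 0.139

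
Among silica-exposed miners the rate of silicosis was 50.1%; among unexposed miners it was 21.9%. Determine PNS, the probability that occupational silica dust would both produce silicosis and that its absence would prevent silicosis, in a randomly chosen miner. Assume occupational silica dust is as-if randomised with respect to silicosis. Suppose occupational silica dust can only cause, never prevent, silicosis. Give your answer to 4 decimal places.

p₁ = 0.501, p₀ = 0.219.
Under exogeneity and monotonicity, PNS = p₁ − p₀.
PNS = 0.501 − 0.219 = 0.282

PNS ≈ 0.2820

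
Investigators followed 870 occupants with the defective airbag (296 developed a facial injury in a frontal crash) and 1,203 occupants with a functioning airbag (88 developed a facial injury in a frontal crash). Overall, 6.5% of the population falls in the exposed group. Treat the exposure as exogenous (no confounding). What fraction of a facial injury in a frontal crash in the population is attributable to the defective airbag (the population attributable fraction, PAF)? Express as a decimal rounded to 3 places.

PAF ≈ 0.192

p₁ = P(outcome | exposed) = 296/870 = 0.34023
p₀ = P(outcome | unexposed) = 88/1203 = 0.07315
Overall risk P(Y=1) = π·p₁ + (1−π)·p₀ = 0.065×0.34023 + 0.935×0.07315 = 0.090511.
Under exogeneity, PAF = [P(Y=1) − p₀] / P(Y=1).
PAF = (0.090511 − 0.07315) / 0.090511 ≈ 0.1918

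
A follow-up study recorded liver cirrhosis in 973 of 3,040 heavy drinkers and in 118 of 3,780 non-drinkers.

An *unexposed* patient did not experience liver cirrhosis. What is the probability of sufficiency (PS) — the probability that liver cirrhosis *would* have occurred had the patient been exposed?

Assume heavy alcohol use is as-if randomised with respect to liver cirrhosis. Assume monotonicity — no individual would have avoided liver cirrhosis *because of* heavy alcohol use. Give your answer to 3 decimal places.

PS ≈ 0.298

p₁ = P(outcome | exposed) = 973/3040 = 0.32007
p₀ = P(outcome | unexposed) = 118/3780 = 0.031217
Under exogeneity and monotonicity, PS = (p₁ − p₀) / (1 − p₀).
PS = (0.32007 − 0.031217) / (1 − 0.031217) = 0.28885 / 0.96878 ≈ 0.2982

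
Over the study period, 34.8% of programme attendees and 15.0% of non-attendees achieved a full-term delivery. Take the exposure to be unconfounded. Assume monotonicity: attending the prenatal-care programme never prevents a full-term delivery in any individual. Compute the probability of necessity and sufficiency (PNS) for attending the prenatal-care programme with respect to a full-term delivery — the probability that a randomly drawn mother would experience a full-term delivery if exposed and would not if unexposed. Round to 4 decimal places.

PNS ≈ 0.1980

p₁ = 0.348, p₀ = 0.15.
Under exogeneity and monotonicity, PNS = p₁ − p₀.
PNS = 0.348 − 0.15 = 0.198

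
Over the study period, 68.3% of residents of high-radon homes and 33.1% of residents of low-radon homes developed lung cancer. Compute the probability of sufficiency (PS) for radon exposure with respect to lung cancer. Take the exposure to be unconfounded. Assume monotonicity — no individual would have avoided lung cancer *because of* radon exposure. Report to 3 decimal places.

PS ≈ 0.526

p₁ = 0.683, p₀ = 0.331.
Under exogeneity and monotonicity, PS = (p₁ − p₀) / (1 − p₀).
PS = (0.683 − 0.331) / (1 − 0.331) = 0.352 / 0.669 ≈ 0.5262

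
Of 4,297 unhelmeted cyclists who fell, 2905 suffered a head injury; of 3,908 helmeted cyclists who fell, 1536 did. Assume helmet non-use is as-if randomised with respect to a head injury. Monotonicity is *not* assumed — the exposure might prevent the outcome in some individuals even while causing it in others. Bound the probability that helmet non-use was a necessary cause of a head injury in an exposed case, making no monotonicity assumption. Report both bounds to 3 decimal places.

p₁ = P(outcome | exposed) = 2905/4297 = 0.67605
p₀ = P(outcome | unexposed) = 1536/3908 = 0.39304
Under exogeneity alone the bounds on PN are max{0,(p₁−p₀)/p₁} ≤ PN ≤ min{1,(1−p₀)/p₁}.
  lower = (p₁ − p₀)/p₁ = 0.28301 / 0.67605 ≈ 0.4186
  upper = min{1, (1 − p₀)/p₁} = 0.60696 / 0.67605 ≈ 0.8978

0.419 ≤ PN ≤ 0.898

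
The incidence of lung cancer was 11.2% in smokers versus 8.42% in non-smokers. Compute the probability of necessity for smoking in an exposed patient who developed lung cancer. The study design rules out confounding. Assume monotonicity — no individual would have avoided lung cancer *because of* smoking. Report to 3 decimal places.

p₁ = 0.112, p₀ = 0.0842.
Under exogeneity and monotonicity, PN = (p₁ − p₀) / p₁.
PN = (0.112 − 0.0842) / 0.112 = 0.0278 / 0.112 ≈ 0.2482

PN ≈ 0.248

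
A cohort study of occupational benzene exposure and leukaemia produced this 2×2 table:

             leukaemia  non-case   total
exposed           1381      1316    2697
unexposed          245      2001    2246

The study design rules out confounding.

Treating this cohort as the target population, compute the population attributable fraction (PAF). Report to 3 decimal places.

p₁ = P(outcome | exposed) = 1381/2697 = 0.51205
p₀ = P(outcome | unexposed) = 245/2246 = 0.10908
Exposure prevalence π = 2697/4943 = 0.54562; overall risk P(Y=1) = 0.32895.
Under exogeneity, PAF = [P(Y=1) − p₀]/P(Y=1).
PAF = (0.32895 − 0.10908) / 0.32895 ≈ 0.6684

PAF ≈ 0.668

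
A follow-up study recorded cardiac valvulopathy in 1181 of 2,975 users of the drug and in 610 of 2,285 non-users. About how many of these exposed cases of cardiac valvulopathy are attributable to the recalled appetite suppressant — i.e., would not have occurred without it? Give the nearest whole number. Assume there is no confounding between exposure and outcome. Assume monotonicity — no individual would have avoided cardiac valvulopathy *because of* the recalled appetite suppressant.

p₁ = P(outcome | exposed) = 1181/2975 = 0.39697
p₀ = P(outcome | unexposed) = 610/2285 = 0.26696
PN = (p₁ − p₀)/p₁ = (0.39697 − 0.26696) / 0.39697 ≈ 0.32752.
Attributable cases ≈ PN × (exposed cases) = 0.32752 × 1181 ≈ 386.80.

about 387 cases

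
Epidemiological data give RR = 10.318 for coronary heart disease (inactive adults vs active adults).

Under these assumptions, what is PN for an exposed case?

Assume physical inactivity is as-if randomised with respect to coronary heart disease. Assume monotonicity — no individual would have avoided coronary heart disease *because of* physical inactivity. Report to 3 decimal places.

Under exogeneity and monotonicity, PN = (RR − 1) / RR = 1 − 1/RR.
PN = (10.318 − 1) / 10.318 = 9.318 / 10.318 ≈ 0.9031

PN ≈ 0.903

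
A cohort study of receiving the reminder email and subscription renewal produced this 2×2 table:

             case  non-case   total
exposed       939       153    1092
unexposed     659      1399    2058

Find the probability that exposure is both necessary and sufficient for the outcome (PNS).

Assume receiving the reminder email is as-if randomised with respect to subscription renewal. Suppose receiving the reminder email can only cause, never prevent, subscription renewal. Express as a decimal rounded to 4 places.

PNS ≈ 0.5397

p₁ = P(outcome | exposed) = 939/1092 = 0.85989
p₀ = P(outcome | unexposed) = 659/2058 = 0.32021
Under exogeneity and monotonicity, PNS = p₁ − p₀.
PNS = 0.85989 − 0.32021 = 0.53968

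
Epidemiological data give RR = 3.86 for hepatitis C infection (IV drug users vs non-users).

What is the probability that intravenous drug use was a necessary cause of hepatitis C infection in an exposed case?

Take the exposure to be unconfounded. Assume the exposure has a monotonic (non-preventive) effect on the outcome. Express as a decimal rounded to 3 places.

Under exogeneity and monotonicity, PN = (RR − 1) / RR = 1 − 1/RR.
PN = (3.86 − 1) / 3.86 = 2.86 / 3.86 ≈ 0.7409

PN ≈ 0.741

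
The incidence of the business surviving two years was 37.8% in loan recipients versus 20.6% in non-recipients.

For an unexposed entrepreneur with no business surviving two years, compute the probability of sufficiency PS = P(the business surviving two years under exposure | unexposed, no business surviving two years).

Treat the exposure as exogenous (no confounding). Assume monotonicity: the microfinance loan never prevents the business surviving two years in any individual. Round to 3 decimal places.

p₁ = 0.378, p₀ = 0.206.
Under exogeneity and monotonicity, PS = (p₁ − p₀) / (1 − p₀).
PS = (0.378 − 0.206) / (1 − 0.206) = 0.172 / 0.794 ≈ 0.2166

PS ≈ 0.217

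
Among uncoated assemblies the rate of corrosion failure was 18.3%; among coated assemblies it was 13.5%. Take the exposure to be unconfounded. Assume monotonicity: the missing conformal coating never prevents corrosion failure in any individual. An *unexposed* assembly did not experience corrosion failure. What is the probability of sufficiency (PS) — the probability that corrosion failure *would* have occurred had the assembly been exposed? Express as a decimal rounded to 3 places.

p₁ = 0.183, p₀ = 0.135.
Under exogeneity and monotonicity, PS = (p₁ − p₀) / (1 − p₀).
PS = (0.183 − 0.135) / (1 − 0.135) = 0.048 / 0.865 ≈ 0.0555

PS ≈ 0.055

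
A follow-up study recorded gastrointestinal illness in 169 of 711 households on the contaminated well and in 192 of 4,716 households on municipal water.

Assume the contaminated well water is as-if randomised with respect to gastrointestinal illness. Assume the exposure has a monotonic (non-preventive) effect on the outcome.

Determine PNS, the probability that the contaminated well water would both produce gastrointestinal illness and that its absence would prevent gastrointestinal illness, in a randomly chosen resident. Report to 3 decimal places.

p₁ = P(outcome | exposed) = 169/711 = 0.23769
p₀ = P(outcome | unexposed) = 192/4716 = 0.040712
Under exogeneity and monotonicity, PNS = p₁ − p₀.
PNS = 0.23769 − 0.040712 = 0.19698

PNS ≈ 0.197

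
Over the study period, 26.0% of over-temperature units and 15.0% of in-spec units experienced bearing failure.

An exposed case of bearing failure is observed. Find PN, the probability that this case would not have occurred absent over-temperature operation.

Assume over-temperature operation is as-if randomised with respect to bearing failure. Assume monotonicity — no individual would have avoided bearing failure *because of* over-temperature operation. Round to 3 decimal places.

p₁ = 0.26, p₀ = 0.15.
Under exogeneity and monotonicity, PN = (p₁ − p₀) / p₁.
PN = (0.26 − 0.15) / 0.26 = 0.11 / 0.26 ≈ 0.4231

PN ≈ 0.423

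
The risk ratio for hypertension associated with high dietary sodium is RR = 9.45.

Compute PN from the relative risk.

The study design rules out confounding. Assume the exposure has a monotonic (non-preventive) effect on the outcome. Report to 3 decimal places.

PN ≈ 0.894

Under exogeneity and monotonicity, PN = (RR − 1) / RR = 1 − 1/RR.
PN = (9.45 − 1) / 9.45 = 8.45 / 9.45 ≈ 0.8942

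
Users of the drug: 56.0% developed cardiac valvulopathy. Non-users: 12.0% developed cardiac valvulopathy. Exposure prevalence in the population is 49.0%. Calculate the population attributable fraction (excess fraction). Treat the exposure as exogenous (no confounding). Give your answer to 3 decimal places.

PAF ≈ 0.642

p₁ = 0.56, p₀ = 0.12.
Overall risk P(Y=1) = π·p₁ + (1−π)·p₀ = 0.49×0.56 + 0.51×0.12 = 0.3356.
Under exogeneity, PAF = [P(Y=1) − p₀] / P(Y=1).
PAF = (0.3356 − 0.12) / 0.3356 ≈ 0.6424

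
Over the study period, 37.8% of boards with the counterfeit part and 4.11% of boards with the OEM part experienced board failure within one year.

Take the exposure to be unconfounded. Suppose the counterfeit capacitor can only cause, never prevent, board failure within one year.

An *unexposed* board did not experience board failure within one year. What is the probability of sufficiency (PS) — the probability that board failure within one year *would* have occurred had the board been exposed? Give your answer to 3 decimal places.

p₁ = 0.378, p₀ = 0.0411.
Under exogeneity and monotonicity, PS = (p₁ − p₀) / (1 − p₀).
PS = (0.378 − 0.0411) / (1 − 0.0411) = 0.3369 / 0.9589 ≈ 0.3513

PS ≈ 0.351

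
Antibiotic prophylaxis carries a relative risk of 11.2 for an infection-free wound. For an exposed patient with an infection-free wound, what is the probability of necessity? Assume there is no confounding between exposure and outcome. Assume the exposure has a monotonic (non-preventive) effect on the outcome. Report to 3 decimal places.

Under exogeneity and monotonicity, PN = (RR − 1) / RR = 1 − 1/RR.
PN = (11.2 − 1) / 11.2 = 10.2 / 11.2 ≈ 0.9107

PN ≈ 0.911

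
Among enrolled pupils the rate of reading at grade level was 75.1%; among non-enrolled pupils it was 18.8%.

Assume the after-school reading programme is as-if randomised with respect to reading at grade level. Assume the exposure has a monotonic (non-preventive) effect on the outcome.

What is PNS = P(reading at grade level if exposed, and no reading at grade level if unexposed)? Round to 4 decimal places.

PNS ≈ 0.5630

p₁ = 0.751, p₀ = 0.188.
Under exogeneity and monotonicity, PNS = p₁ − p₀.
PNS = 0.751 − 0.188 = 0.563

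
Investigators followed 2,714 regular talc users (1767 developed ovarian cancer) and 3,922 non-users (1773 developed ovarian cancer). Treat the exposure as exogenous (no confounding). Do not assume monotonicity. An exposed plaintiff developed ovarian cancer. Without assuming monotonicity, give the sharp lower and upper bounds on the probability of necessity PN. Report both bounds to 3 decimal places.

p₁ = P(outcome | exposed) = 1767/2714 = 0.65107
p₀ = P(outcome | unexposed) = 1773/3922 = 0.45207
Under exogeneity alone the bounds on PN are max{0,(p₁−p₀)/p₁} ≤ PN ≤ min{1,(1−p₀)/p₁}.
  lower = (p₁ − p₀)/p₁ = 0.199 / 0.65107 ≈ 0.3057
  upper = min{1, (1 − p₀)/p₁} = 0.54793 / 0.65107 ≈ 0.8416

0.306 ≤ PN ≤ 0.842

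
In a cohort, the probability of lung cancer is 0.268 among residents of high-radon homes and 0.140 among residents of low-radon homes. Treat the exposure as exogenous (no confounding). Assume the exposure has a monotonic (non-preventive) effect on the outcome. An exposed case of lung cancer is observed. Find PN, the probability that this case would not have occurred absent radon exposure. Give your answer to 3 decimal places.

PN ≈ 0.478

Let p₁ = 0.268, p₀ = 0.14.
Under exogeneity and monotonicity, PN = (p₁ − p₀) / p₁.
PN = (0.268 − 0.14) / 0.268 = 0.128 / 0.268 ≈ 0.4776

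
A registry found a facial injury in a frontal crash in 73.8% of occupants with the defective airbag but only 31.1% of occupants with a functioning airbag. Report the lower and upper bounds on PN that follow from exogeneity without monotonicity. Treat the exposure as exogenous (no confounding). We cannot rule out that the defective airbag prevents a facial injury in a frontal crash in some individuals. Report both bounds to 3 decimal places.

p₁ = 0.738, p₀ = 0.311.
Under exogeneity alone the bounds on PN are max{0,(p₁−p₀)/p₁} ≤ PN ≤ min{1,(1−p₀)/p₁}.
  lower = (p₁ − p₀)/p₁ = 0.427 / 0.738 ≈ 0.5786
  upper = min{1, (1 − p₀)/p₁} = 0.689 / 0.738 ≈ 0.9336

0.579 ≤ PN ≤ 0.934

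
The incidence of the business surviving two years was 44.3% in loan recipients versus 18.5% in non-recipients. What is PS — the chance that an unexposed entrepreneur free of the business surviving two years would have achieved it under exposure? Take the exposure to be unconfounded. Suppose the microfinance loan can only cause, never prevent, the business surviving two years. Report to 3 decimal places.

PS ≈ 0.317

p₁ = 0.443, p₀ = 0.185.
Under exogeneity and monotonicity, PS = (p₁ − p₀) / (1 − p₀).
PS = (0.443 − 0.185) / (1 − 0.185) = 0.258 / 0.815 ≈ 0.3166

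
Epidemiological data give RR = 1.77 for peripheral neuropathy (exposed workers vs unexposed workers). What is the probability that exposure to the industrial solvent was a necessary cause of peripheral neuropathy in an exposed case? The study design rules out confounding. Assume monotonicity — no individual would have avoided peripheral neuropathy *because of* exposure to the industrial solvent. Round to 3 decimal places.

PN ≈ 0.435

Under exogeneity and monotonicity, PN = (RR − 1) / RR = 1 − 1/RR.
PN = (1.77 − 1) / 1.77 = 0.77 / 1.77 ≈ 0.4350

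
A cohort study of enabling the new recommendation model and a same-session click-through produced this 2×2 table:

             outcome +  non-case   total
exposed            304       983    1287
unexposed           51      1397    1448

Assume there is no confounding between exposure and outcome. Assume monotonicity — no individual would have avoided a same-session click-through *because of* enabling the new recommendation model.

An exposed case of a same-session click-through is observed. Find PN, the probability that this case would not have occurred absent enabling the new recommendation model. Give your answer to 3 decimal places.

PN ≈ 0.851

p₁ = P(outcome | exposed) = 304/1287 = 0.23621
p₀ = P(outcome | unexposed) = 51/1448 = 0.035221
Under exogeneity and monotonicity, PN = (p₁ − p₀) / p₁.
PN = (0.23621 − 0.035221) / 0.23621 = 0.20099 / 0.23621 ≈ 0.8509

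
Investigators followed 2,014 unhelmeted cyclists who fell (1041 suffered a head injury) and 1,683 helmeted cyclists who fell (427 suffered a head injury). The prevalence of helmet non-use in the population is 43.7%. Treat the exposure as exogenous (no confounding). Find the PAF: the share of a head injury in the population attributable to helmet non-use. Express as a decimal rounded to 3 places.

p₁ = P(outcome | exposed) = 1041/2014 = 0.51688
p₀ = P(outcome | unexposed) = 427/1683 = 0.25371
Overall risk P(Y=1) = π·p₁ + (1−π)·p₀ = 0.437×0.51688 + 0.563×0.25371 = 0.36872.
Under exogeneity, PAF = [P(Y=1) − p₀] / P(Y=1).
PAF = (0.36872 − 0.25371) / 0.36872 ≈ 0.3119

PAF ≈ 0.312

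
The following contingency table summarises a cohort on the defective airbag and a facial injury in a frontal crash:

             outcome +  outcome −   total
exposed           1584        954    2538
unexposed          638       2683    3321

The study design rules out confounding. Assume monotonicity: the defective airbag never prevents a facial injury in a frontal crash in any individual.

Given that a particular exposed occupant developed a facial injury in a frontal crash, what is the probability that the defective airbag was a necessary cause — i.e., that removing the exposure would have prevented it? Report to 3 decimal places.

PN ≈ 0.692

p₁ = P(outcome | exposed) = 1584/2538 = 0.62411
p₀ = P(outcome | unexposed) = 638/3321 = 0.19211
Under exogeneity and monotonicity, PN = (p₁ − p₀) / p₁.
PN = (0.62411 − 0.19211) / 0.62411 = 0.432 / 0.62411 ≈ 0.6922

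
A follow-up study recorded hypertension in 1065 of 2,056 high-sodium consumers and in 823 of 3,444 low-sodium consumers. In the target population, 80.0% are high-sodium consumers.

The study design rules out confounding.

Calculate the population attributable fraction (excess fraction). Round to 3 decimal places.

p₁ = P(outcome | exposed) = 1065/2056 = 0.518
p₀ = P(outcome | unexposed) = 823/3444 = 0.23897
Overall risk P(Y=1) = π·p₁ + (1−π)·p₀ = 0.8×0.518 + 0.2×0.23897 = 0.46219.
Under exogeneity, PAF = [P(Y=1) − p₀] / P(Y=1).
PAF = (0.46219 − 0.23897) / 0.46219 ≈ 0.4830

PAF ≈ 0.483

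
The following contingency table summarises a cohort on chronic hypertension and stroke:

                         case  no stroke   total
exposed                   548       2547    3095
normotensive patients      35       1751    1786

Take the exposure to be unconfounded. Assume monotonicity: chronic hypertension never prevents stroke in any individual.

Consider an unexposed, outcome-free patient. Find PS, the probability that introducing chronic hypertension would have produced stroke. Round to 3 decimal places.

p₁ = P(outcome | exposed) = 548/3095 = 0.17706
p₀ = P(outcome | unexposed) = 35/1786 = 0.019597
Under exogeneity and monotonicity, PS = (p₁ − p₀) / (1 − p₀).
PS = (0.17706 − 0.019597) / (1 − 0.019597) = 0.15746 / 0.9804 ≈ 0.1606

PS ≈ 0.161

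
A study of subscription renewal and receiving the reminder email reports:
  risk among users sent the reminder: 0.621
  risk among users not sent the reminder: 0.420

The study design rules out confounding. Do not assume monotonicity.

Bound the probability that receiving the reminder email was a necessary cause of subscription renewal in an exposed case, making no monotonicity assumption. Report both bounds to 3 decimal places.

0.324 ≤ PN ≤ 0.934

Let p₁ = 0.621, p₀ = 0.42.
Under exogeneity alone the bounds on PN are max{0,(p₁−p₀)/p₁} ≤ PN ≤ min{1,(1−p₀)/p₁}.
  lower = (p₁ − p₀)/p₁ = 0.201 / 0.621 ≈ 0.3237
  upper = min{1, (1 − p₀)/p₁} = 0.58 / 0.621 ≈ 0.9340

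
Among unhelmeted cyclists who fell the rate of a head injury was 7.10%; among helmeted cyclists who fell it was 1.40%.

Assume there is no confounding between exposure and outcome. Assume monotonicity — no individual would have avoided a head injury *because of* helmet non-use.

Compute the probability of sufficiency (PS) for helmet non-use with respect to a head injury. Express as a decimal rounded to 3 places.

p₁ = 0.071, p₀ = 0.014.
Under exogeneity and monotonicity, PS = (p₁ − p₀) / (1 − p₀).
PS = (0.071 − 0.014) / (1 − 0.014) = 0.057 / 0.986 ≈ 0.0578

PS ≈ 0.058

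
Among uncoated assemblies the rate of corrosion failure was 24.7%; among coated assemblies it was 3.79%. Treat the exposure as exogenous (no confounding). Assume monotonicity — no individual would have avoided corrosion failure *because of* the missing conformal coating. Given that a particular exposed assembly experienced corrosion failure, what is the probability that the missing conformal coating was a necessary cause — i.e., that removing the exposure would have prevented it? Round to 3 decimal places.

p₁ = 0.247, p₀ = 0.0379.
Under exogeneity and monotonicity, PN = (p₁ − p₀) / p₁.
PN = (0.247 − 0.0379) / 0.247 = 0.2091 / 0.247 ≈ 0.8466

PN ≈ 0.847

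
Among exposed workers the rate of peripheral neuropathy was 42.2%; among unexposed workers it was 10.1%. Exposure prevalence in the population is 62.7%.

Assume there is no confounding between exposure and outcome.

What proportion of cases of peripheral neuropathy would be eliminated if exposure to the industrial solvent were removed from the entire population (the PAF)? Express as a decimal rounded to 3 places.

p₁ = 0.422, p₀ = 0.101.
Overall risk P(Y=1) = π·p₁ + (1−π)·p₀ = 0.627×0.422 + 0.373×0.101 = 0.30227.
Under exogeneity, PAF = [P(Y=1) − p₀] / P(Y=1).
PAF = (0.30227 − 0.101) / 0.30227 ≈ 0.6659

PAF ≈ 0.666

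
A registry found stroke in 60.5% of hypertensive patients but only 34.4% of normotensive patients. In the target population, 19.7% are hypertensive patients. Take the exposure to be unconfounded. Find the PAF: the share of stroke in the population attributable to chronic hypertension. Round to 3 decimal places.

PAF ≈ 0.130

p₁ = 0.605, p₀ = 0.344.
Overall risk P(Y=1) = π·p₁ + (1−π)·p₀ = 0.197×0.605 + 0.803×0.344 = 0.39542.
Under exogeneity, PAF = [P(Y=1) − p₀] / P(Y=1).
PAF = (0.39542 − 0.344) / 0.39542 ≈ 0.1300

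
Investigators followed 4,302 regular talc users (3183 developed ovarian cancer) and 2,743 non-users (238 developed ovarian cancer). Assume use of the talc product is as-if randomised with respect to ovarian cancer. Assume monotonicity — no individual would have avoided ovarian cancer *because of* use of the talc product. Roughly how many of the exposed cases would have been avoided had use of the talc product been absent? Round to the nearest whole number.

p₁ = P(outcome | exposed) = 3183/4302 = 0.73989
p₀ = P(outcome | unexposed) = 238/2743 = 0.086766
PN = (p₁ − p₀)/p₁ = (0.73989 − 0.086766) / 0.73989 ≈ 0.88273.
Attributable cases ≈ PN × (exposed cases) = 0.88273 × 3183 ≈ 2809.73.

about 2810 cases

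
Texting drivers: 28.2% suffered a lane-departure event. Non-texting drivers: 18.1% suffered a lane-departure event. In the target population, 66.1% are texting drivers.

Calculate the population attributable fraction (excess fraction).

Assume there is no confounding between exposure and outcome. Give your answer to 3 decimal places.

p₁ = 0.282, p₀ = 0.181.
Overall risk P(Y=1) = π·p₁ + (1−π)·p₀ = 0.661×0.282 + 0.339×0.181 = 0.24776.
Under exogeneity, PAF = [P(Y=1) − p₀] / P(Y=1).
PAF = (0.24776 − 0.181) / 0.24776 ≈ 0.2695

PAF ≈ 0.269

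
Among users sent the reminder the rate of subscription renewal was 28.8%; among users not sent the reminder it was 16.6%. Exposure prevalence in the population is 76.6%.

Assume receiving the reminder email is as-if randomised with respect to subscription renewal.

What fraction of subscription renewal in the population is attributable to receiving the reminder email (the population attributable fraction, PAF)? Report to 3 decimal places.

PAF ≈ 0.360

p₁ = 0.288, p₀ = 0.166.
Overall risk P(Y=1) = π·p₁ + (1−π)·p₀ = 0.766×0.288 + 0.234×0.166 = 0.25945.
Under exogeneity, PAF = [P(Y=1) − p₀] / P(Y=1).
PAF = (0.25945 − 0.166) / 0.25945 ≈ 0.3602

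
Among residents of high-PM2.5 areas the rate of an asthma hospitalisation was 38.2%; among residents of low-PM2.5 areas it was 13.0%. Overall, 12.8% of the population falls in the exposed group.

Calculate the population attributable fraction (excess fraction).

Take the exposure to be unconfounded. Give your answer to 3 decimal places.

p₁ = 0.382, p₀ = 0.13.
Overall risk P(Y=1) = π·p₁ + (1−π)·p₀ = 0.128×0.382 + 0.872×0.13 = 0.16226.
Under exogeneity, PAF = [P(Y=1) − p₀] / P(Y=1).
PAF = (0.16226 − 0.13) / 0.16226 ≈ 0.1988

PAF ≈ 0.199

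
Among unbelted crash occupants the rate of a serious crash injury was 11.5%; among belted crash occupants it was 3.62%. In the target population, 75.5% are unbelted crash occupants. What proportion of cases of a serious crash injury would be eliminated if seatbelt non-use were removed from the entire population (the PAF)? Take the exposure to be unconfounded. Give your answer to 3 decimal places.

p₁ = 0.115, p₀ = 0.0362.
Overall risk P(Y=1) = π·p₁ + (1−π)·p₀ = 0.755×0.115 + 0.245×0.0362 = 0.095694.
Under exogeneity, PAF = [P(Y=1) − p₀] / P(Y=1).
PAF = (0.095694 − 0.0362) / 0.095694 ≈ 0.6217

PAF ≈ 0.622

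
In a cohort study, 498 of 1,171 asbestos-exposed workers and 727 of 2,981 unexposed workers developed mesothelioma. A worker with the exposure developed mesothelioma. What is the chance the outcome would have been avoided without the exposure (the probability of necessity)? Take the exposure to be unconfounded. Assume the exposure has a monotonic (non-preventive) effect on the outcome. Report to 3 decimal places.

PN ≈ 0.427

p₁ = P(outcome | exposed) = 498/1171 = 0.42528
p₀ = P(outcome | unexposed) = 727/2981 = 0.24388
Under exogeneity and monotonicity, PN = (p₁ − p₀) / p₁.
PN = (0.42528 − 0.24388) / 0.42528 = 0.1814 / 0.42528 ≈ 0.4265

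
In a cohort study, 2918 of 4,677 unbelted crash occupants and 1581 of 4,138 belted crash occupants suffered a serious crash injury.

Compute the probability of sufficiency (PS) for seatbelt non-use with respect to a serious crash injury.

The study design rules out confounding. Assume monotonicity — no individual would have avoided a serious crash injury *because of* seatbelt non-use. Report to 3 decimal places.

PS ≈ 0.391

p₁ = P(outcome | exposed) = 2918/4677 = 0.6239
p₀ = P(outcome | unexposed) = 1581/4138 = 0.38207
Under exogeneity and monotonicity, PS = (p₁ − p₀) / (1 − p₀).
PS = (0.6239 − 0.38207) / (1 − 0.38207) = 0.24184 / 0.61793 ≈ 0.3914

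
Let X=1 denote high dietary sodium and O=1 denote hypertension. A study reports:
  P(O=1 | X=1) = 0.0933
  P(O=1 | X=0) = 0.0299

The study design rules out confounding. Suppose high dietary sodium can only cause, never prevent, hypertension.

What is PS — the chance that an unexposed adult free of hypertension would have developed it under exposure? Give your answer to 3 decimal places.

Let p₁ = 0.0933, p₀ = 0.0299.
Under exogeneity and monotonicity, PS = (p₁ − p₀) / (1 − p₀).
PS = (0.0933 − 0.0299) / (1 − 0.0299) = 0.0634 / 0.9701 ≈ 0.0654

PS ≈ 0.065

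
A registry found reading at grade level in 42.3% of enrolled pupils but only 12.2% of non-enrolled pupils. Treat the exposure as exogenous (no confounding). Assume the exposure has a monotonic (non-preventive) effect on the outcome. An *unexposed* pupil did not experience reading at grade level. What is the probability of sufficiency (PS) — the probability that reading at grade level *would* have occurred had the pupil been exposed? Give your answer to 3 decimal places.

p₁ = 0.423, p₀ = 0.122.
Under exogeneity and monotonicity, PS = (p₁ − p₀) / (1 − p₀).
PS = (0.423 − 0.122) / (1 − 0.122) = 0.301 / 0.878 ≈ 0.3428

PS ≈ 0.343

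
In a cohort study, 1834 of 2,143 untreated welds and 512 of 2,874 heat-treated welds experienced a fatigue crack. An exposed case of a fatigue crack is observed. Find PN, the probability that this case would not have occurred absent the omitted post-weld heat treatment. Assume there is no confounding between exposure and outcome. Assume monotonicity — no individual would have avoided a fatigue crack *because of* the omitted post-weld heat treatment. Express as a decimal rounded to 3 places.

PN ≈ 0.792

p₁ = P(outcome | exposed) = 1834/2143 = 0.85581
p₀ = P(outcome | unexposed) = 512/2874 = 0.17815
Under exogeneity and monotonicity, PN = (p₁ − p₀) / p₁.
PN = (0.85581 − 0.17815) / 0.85581 = 0.67766 / 0.85581 ≈ 0.7918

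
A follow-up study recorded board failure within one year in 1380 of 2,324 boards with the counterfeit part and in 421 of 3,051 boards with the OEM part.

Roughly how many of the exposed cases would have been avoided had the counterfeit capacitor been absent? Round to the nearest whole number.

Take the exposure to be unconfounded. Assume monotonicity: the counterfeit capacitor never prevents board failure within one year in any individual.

about 1059 cases

p₁ = P(outcome | exposed) = 1380/2324 = 0.5938
p₀ = P(outcome | unexposed) = 421/3051 = 0.13799
PN = (p₁ − p₀)/p₁ = (0.5938 − 0.13799) / 0.5938 ≈ 0.76762.
Attributable cases ≈ PN × (exposed cases) = 0.76762 × 1380 ≈ 1059.32.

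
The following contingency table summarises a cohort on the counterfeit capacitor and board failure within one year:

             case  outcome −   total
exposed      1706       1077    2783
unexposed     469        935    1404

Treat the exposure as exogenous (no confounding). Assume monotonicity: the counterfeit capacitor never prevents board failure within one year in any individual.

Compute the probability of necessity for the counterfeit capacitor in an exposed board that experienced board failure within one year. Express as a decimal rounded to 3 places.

PN ≈ 0.455

p₁ = P(outcome | exposed) = 1706/2783 = 0.61301
p₀ = P(outcome | unexposed) = 469/1404 = 0.33405
Under exogeneity and monotonicity, PN = (p₁ − p₀) / p₁.
PN = (0.61301 − 0.33405) / 0.61301 = 0.27896 / 0.61301 ≈ 0.4551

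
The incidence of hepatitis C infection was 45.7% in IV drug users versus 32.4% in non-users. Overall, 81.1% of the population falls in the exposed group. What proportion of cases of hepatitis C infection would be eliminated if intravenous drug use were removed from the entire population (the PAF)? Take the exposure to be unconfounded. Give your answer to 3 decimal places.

p₁ = 0.457, p₀ = 0.324.
Overall risk P(Y=1) = π·p₁ + (1−π)·p₀ = 0.811×0.457 + 0.189×0.324 = 0.43186.
Under exogeneity, PAF = [P(Y=1) − p₀] / P(Y=1).
PAF = (0.43186 − 0.324) / 0.43186 ≈ 0.2498

PAF ≈ 0.250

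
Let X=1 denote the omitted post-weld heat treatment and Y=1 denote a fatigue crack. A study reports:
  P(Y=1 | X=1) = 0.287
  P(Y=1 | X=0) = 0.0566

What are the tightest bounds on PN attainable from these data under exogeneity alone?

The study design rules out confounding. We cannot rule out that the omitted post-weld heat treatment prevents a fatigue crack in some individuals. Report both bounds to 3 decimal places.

Let p₁ = 0.287, p₀ = 0.0566.
Under exogeneity alone the bounds on PN are max{0,(p₁−p₀)/p₁} ≤ PN ≤ min{1,(1−p₀)/p₁}.
  lower = (p₁ − p₀)/p₁ = 0.2304 / 0.287 ≈ 0.8028
  upper = min{1, (1 − p₀)/p₁} = 0.9434 / 0.287 ≈ 3.2871 → capped at 1

0.803 ≤ PN ≤ 1.000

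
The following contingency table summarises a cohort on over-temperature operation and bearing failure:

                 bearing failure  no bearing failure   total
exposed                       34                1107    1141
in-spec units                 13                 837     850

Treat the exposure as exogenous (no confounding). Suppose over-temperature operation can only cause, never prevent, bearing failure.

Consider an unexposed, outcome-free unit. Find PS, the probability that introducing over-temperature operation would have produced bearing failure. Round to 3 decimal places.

p₁ = P(outcome | exposed) = 34/1141 = 0.029798
p₀ = P(outcome | unexposed) = 13/850 = 0.015294
Under exogeneity and monotonicity, PS = (p₁ − p₀)/(1 − p₀).
PS = (0.029798 − 0.015294) / 0.98471 ≈ 0.0147

PS ≈ 0.015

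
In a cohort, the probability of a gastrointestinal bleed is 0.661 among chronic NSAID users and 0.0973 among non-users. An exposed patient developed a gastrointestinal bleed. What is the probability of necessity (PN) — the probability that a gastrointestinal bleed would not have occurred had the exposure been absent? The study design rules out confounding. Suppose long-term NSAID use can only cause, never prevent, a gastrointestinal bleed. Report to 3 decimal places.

PN ≈ 0.853

Let p₁ = 0.661, p₀ = 0.0973.
Under exogeneity and monotonicity, PN = (p₁ − p₀) / p₁.
PN = (0.661 − 0.0973) / 0.661 = 0.5637 / 0.661 ≈ 0.8528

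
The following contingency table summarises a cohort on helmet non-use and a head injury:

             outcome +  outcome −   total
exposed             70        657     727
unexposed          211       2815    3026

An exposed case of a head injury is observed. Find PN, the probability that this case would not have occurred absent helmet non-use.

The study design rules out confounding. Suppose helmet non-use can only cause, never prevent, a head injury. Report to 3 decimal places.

PN ≈ 0.276

p₁ = P(outcome | exposed) = 70/727 = 0.096286
p₀ = P(outcome | unexposed) = 211/3026 = 0.069729
Under exogeneity and monotonicity, PN = (p₁ − p₀)/p₁.
PN = (0.096286 − 0.069729) / 0.096286 ≈ 0.2758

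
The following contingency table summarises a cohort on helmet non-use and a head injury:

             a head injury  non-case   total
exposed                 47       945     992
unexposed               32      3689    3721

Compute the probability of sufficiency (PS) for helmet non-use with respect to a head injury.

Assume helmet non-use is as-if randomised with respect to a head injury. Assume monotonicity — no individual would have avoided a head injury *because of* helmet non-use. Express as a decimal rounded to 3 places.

p₁ = P(outcome | exposed) = 47/992 = 0.047379
p₀ = P(outcome | unexposed) = 32/3721 = 0.0085998
Under exogeneity and monotonicity, PS = (p₁ − p₀)/(1 − p₀).
PS = (0.047379 − 0.0085998) / 0.9914 ≈ 0.0391

PS ≈ 0.039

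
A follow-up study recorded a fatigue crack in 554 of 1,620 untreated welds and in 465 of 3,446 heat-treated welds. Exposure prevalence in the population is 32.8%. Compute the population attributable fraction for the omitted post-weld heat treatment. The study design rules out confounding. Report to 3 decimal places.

p₁ = P(outcome | exposed) = 554/1620 = 0.34198
p₀ = P(outcome | unexposed) = 465/3446 = 0.13494
Overall risk P(Y=1) = π·p₁ + (1−π)·p₀ = 0.328×0.34198 + 0.672×0.13494 = 0.20285.
Under exogeneity, PAF = [P(Y=1) − p₀] / P(Y=1).
PAF = (0.20285 − 0.13494) / 0.20285 ≈ 0.3348

PAF ≈ 0.335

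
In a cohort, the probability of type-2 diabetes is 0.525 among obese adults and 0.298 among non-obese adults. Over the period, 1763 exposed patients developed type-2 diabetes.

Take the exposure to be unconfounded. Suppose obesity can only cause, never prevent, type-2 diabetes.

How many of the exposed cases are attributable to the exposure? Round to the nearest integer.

about 762 cases

Let p₁ = 0.525, p₀ = 0.298.
PN = (p₁ − p₀)/p₁ = (0.525 − 0.298) / 0.525 ≈ 0.43238.
Attributable cases ≈ PN × (exposed cases) = 0.43238 × 1763 ≈ 762.29.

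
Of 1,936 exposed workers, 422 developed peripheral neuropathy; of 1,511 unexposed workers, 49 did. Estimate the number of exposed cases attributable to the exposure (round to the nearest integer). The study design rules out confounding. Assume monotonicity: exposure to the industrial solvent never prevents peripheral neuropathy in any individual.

about 359 cases

p₁ = P(outcome | exposed) = 422/1936 = 0.21798
p₀ = P(outcome | unexposed) = 49/1511 = 0.032429
PN = (p₁ − p₀)/p₁ = (0.21798 − 0.032429) / 0.21798 ≈ 0.85123.
Attributable cases ≈ PN × (exposed cases) = 0.85123 × 422 ≈ 359.22.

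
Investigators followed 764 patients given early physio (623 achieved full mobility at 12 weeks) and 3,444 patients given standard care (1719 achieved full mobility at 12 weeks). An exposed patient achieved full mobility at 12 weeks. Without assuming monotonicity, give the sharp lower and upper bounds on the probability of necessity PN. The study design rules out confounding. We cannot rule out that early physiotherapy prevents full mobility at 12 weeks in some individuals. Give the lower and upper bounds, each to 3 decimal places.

p₁ = P(outcome | exposed) = 623/764 = 0.81545
p₀ = P(outcome | unexposed) = 1719/3444 = 0.49913
Under exogeneity alone the bounds on PN are max{0,(p₁−p₀)/p₁} ≤ PN ≤ min{1,(1−p₀)/p₁}.
  lower = (p₁ − p₀)/p₁ = 0.31632 / 0.81545 ≈ 0.3879
  upper = min{1, (1 − p₀)/p₁} = 0.50087 / 0.81545 ≈ 0.6142

0.388 ≤ PN ≤ 0.614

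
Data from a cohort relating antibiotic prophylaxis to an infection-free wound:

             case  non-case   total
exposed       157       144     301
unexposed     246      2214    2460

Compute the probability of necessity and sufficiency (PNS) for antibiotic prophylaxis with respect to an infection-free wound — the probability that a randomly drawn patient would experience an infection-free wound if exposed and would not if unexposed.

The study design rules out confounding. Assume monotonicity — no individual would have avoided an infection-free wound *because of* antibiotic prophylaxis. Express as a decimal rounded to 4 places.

p₁ = P(outcome | exposed) = 157/301 = 0.52159
p₀ = P(outcome | unexposed) = 246/2460 = 0.1
Under exogeneity and monotonicity, PNS = p₁ − p₀.
PNS = 0.52159 − 0.1 = 0.42159

PNS ≈ 0.4216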